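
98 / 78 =49 / 39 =1.26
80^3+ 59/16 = 8192059/16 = 512003.69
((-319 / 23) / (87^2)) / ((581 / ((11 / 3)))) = -121 / 10463229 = -0.00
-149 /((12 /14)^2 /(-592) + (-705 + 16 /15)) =16208220 /76574003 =0.21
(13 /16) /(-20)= -13 /320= -0.04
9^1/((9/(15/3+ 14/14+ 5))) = 11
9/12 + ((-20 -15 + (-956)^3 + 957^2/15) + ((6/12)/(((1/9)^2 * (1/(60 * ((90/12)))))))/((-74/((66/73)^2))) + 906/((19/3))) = -873661851.91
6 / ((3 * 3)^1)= 2 / 3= 0.67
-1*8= -8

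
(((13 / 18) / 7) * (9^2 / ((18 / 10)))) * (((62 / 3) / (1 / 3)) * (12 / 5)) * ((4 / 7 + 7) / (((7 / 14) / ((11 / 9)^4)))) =2501736952 / 107163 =23345.16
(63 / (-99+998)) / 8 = 63 / 7192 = 0.01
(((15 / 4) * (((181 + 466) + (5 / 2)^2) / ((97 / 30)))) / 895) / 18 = 13065 / 277808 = 0.05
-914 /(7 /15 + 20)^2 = -205650 /94249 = -2.18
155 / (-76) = -155 / 76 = -2.04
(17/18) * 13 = 221/18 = 12.28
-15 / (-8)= 15 / 8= 1.88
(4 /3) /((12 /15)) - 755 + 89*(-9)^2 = 19367 /3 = 6455.67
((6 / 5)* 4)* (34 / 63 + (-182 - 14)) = -98512 / 105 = -938.21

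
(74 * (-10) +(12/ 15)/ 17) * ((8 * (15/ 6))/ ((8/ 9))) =-283032/ 17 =-16648.94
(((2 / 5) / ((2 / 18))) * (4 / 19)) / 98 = 36 / 4655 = 0.01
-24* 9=-216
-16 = -16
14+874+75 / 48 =889.56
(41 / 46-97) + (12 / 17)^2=-1271045 / 13294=-95.61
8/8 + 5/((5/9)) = 10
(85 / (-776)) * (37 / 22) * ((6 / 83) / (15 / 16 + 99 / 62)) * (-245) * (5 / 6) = 119431375 / 111321177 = 1.07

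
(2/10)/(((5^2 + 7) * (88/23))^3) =12167/111652372480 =0.00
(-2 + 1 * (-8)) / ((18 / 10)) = -50 / 9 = -5.56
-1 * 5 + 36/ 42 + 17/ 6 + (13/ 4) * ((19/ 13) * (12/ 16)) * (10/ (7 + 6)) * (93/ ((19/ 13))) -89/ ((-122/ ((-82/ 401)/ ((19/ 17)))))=13502446381/ 78079512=172.93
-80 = -80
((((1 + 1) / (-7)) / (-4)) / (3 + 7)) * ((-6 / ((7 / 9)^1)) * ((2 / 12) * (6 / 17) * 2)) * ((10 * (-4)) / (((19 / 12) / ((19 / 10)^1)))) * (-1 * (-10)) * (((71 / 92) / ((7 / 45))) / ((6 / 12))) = 4140720 / 134113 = 30.87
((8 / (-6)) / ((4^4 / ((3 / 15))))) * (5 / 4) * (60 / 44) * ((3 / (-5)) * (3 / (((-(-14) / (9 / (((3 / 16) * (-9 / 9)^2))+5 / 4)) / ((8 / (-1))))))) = -1773 / 19712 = -0.09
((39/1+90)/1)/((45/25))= 215/3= 71.67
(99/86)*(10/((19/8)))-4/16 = 15023/3268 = 4.60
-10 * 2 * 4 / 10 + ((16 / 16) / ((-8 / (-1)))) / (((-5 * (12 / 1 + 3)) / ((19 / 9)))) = -43219 / 5400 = -8.00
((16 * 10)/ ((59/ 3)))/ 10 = 0.81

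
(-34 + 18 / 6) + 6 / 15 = -153 / 5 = -30.60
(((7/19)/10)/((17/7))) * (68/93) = 98/8835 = 0.01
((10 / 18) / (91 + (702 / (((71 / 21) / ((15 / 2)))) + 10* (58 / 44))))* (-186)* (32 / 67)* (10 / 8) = -9684400 / 260813781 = -0.04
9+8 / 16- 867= -1715 / 2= -857.50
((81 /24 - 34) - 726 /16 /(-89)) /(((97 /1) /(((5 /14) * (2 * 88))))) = -19.51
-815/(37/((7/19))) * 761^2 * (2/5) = -1321554122/703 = -1879877.84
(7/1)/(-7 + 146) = 7/139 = 0.05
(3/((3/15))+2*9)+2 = 35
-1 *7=-7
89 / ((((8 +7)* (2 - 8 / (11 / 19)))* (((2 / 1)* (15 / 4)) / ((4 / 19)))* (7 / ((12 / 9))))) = -15664 / 5835375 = -0.00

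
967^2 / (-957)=-935089 / 957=-977.10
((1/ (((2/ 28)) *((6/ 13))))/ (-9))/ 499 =-91/ 13473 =-0.01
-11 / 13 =-0.85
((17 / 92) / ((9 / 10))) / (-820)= -17 / 67896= -0.00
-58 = -58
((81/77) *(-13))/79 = -1053/6083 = -0.17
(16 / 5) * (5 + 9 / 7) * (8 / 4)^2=2816 / 35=80.46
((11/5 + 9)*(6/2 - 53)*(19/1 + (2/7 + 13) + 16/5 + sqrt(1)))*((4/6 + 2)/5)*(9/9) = -163456/15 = -10897.07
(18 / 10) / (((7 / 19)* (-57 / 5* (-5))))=3 / 35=0.09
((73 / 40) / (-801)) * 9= -73 / 3560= -0.02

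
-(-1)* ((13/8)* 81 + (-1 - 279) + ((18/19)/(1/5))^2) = -363707/2888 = -125.94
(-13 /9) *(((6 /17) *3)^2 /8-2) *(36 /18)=13975 /2601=5.37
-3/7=-0.43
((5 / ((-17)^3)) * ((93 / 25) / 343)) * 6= -558 / 8425795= -0.00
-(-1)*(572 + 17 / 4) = 2305 / 4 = 576.25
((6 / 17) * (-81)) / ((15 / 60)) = -1944 / 17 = -114.35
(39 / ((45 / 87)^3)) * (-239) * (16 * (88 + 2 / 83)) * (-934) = 8273357170142272 / 93375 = 88603557377.70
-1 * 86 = -86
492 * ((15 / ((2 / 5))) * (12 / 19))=221400 / 19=11652.63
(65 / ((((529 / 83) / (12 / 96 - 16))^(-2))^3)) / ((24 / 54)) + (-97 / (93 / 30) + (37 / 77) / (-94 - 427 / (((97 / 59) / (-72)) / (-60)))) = -10933731261522975214342409424238931679 / 356404612374710062818156791739260426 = -30.68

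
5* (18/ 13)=90/ 13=6.92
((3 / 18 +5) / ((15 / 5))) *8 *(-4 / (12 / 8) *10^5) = -99200000 / 27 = -3674074.07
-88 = -88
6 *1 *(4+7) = 66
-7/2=-3.50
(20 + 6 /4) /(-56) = -43 /112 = -0.38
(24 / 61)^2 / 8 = 72 / 3721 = 0.02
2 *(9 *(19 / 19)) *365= 6570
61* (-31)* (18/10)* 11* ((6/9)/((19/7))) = -873642/95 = -9196.23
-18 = -18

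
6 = 6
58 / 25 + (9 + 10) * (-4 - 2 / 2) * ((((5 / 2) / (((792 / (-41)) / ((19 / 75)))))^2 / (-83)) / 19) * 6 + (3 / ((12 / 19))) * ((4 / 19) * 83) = 666304181981 / 7809436800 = 85.32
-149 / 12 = -12.42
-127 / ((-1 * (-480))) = -127 / 480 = -0.26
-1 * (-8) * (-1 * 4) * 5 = -160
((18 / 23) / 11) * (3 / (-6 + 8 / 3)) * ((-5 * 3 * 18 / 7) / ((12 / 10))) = 3645 / 1771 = 2.06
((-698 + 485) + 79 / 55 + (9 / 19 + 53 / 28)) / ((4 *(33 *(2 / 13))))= -26524797 / 2574880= -10.30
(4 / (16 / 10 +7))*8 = 160 / 43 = 3.72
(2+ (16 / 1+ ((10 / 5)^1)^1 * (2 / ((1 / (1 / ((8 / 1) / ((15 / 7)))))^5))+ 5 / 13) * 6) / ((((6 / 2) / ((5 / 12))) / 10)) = 2244972377825 / 16108904448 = 139.36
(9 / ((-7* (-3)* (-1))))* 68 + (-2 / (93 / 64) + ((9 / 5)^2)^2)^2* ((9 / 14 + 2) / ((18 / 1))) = -14411732582627 / 851385937500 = -16.93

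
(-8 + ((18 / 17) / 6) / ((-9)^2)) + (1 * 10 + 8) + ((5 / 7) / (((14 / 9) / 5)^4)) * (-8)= -9256612501 / 15428826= -599.96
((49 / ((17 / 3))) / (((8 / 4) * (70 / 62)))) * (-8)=-2604 / 85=-30.64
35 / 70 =1 / 2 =0.50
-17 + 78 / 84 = -225 / 14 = -16.07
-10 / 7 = -1.43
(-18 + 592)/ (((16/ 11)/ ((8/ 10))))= 3157/ 10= 315.70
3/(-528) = -1/176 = -0.01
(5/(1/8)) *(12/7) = 480/7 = 68.57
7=7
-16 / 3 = -5.33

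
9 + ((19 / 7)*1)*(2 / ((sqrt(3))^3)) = 38*sqrt(3) / 63 + 9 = 10.04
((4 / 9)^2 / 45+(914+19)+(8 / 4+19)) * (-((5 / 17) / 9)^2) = -17386730 / 17065161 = -1.02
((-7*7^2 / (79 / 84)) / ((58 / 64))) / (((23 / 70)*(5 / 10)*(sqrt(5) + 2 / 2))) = 32269440 / 52693 - 32269440*sqrt(5) / 52693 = -756.97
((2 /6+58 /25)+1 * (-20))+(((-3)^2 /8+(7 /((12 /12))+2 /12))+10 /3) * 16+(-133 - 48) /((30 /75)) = -42577 /150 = -283.85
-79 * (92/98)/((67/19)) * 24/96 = -34523/6566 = -5.26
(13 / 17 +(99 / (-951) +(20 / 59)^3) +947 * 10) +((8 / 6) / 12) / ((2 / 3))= 62893414184291 / 6640724586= 9470.87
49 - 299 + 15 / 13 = -3235 / 13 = -248.85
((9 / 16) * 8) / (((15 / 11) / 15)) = 99 / 2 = 49.50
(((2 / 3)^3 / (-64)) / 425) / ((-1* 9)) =1 / 826200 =0.00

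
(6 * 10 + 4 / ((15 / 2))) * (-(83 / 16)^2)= -1563803 / 960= -1628.96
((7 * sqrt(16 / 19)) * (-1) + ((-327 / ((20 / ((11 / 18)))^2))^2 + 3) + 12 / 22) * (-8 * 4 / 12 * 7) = -522877648517 / 7698240000 + 1568 * sqrt(19) / 57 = 51.99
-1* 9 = -9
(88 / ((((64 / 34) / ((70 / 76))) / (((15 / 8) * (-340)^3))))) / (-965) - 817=12055348436 / 3667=3287523.43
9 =9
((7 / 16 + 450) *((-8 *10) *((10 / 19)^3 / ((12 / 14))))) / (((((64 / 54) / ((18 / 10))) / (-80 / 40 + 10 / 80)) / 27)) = 206872430625 / 438976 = 471261.37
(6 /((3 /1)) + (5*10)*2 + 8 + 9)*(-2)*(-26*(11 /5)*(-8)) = -544544 /5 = -108908.80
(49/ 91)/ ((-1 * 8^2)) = -0.01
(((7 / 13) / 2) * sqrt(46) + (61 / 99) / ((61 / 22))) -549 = -4939 / 9 + 7 * sqrt(46) / 26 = -546.95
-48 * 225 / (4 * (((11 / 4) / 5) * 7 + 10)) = -54000 / 277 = -194.95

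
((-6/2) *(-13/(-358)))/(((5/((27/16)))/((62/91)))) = -2511/100240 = -0.03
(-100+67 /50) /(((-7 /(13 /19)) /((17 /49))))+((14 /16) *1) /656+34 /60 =10038972401 /2565091200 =3.91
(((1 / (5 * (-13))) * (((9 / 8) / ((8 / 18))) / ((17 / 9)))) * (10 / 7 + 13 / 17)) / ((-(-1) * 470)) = -190269 / 1977684800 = -0.00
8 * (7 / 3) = 56 / 3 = 18.67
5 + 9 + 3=17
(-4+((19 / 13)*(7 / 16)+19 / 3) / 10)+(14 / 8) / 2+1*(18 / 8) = -1109 / 6240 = -0.18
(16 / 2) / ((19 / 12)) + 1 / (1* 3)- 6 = -0.61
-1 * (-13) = 13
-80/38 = -40/19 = -2.11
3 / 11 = 0.27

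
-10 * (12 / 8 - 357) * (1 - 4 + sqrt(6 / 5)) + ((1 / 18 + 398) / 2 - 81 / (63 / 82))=-2663993 / 252 + 711 * sqrt(30)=-6677.09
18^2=324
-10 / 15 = -2 / 3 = -0.67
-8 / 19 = -0.42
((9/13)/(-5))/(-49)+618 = 1968339/3185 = 618.00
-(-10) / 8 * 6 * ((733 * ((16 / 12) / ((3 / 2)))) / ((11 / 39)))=190580 / 11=17325.45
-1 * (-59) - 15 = 44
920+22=942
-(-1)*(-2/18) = -1/9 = -0.11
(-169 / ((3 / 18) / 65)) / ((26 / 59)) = -149565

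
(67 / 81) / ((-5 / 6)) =-134 / 135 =-0.99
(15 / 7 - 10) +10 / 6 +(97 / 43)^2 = -42781 / 38829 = -1.10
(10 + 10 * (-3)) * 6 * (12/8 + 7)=-1020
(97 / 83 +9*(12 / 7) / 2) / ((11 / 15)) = 77415 / 6391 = 12.11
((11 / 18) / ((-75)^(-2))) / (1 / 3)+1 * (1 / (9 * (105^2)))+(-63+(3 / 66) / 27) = 11187074861 / 1091475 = 10249.50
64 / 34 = 32 / 17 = 1.88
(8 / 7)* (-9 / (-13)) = 0.79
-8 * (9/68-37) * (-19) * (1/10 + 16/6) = -3953539/255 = -15504.07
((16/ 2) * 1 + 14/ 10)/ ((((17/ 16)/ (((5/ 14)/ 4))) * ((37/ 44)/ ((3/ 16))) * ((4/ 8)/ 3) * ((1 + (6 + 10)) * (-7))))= -4653/ 523957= -0.01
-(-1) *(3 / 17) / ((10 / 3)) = 9 / 170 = 0.05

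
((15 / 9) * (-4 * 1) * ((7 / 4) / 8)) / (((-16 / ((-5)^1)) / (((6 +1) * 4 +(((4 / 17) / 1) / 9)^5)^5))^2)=-2171850648846793490152112875356177764793635934384757658698851444835787780232184202922454683645100040054329556831545903552000 / 51486431911682675622006049712337503884022726642454232961756888718160841052959906882996181785938843568480865747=-42182970701335.07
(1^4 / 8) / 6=1 / 48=0.02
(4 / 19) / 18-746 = -745.99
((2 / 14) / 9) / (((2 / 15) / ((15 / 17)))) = 25 / 238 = 0.11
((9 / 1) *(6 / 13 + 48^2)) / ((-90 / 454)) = -6800466 / 65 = -104622.55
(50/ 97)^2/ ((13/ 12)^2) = 360000/ 1590121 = 0.23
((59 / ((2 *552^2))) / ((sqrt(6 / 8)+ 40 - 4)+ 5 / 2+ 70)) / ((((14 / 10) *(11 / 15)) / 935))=3886625 / 4782430848 - 125375 *sqrt(3) / 33477015936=0.00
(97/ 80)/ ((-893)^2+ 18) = 97/ 63797360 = 0.00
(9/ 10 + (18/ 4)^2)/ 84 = 141/ 560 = 0.25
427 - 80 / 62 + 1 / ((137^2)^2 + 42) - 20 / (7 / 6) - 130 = 21294695836164 / 76443762451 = 278.57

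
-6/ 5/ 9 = -2/ 15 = -0.13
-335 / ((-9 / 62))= 20770 / 9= 2307.78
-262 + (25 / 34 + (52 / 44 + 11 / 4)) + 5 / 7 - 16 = -1427431 / 5236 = -272.62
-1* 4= -4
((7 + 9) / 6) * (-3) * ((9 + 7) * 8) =-1024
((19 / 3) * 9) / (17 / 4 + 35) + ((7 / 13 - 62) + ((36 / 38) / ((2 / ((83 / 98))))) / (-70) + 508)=119174724033 / 266023940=447.98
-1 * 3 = -3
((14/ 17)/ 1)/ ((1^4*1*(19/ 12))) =168/ 323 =0.52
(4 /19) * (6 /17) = 24 /323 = 0.07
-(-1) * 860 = 860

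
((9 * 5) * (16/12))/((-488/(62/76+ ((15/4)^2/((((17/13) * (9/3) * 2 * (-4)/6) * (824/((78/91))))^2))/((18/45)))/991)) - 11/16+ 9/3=-276969879952537727/2852802769567744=-97.09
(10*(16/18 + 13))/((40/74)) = 4625/18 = 256.94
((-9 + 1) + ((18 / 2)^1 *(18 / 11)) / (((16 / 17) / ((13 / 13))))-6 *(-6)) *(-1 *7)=-26887 / 88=-305.53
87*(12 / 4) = 261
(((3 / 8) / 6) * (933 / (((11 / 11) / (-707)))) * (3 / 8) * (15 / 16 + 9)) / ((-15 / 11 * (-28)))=-164813517 / 40960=-4023.77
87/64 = 1.36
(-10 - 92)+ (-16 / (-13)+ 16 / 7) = -8962 / 91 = -98.48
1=1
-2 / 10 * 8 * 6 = -48 / 5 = -9.60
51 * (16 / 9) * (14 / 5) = 3808 / 15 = 253.87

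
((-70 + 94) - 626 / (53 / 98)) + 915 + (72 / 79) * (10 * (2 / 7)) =-6327973 / 29309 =-215.91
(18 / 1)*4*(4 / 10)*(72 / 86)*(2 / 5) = 10368 / 1075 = 9.64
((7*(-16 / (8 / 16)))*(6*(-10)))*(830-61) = 10335360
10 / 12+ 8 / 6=13 / 6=2.17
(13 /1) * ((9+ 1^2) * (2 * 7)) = 1820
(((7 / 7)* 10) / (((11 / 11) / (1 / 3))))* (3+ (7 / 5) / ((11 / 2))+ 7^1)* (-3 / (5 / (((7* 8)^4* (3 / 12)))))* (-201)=557438902272 / 55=10135252768.58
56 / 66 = 28 / 33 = 0.85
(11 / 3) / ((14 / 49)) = 77 / 6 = 12.83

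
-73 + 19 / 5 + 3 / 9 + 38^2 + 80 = 21827 / 15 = 1455.13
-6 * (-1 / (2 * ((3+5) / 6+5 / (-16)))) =144 / 49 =2.94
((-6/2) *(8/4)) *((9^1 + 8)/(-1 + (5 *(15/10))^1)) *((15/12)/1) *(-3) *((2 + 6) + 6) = 10710/13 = 823.85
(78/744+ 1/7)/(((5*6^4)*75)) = 43/84369600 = 0.00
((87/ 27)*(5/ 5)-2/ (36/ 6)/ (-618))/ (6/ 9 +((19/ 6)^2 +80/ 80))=11950/ 43363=0.28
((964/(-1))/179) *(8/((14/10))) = -38560/1253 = -30.77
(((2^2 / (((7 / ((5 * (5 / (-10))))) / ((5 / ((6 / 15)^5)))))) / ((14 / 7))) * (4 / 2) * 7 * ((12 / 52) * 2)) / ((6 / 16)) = -78125 / 13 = -6009.62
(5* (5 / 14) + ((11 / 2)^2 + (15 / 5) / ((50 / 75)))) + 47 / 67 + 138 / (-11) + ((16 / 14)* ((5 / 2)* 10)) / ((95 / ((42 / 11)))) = 10131481 / 392084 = 25.84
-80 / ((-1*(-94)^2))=20 / 2209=0.01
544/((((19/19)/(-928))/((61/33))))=-30794752/33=-933174.30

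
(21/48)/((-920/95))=-133/2944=-0.05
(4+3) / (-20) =-7 / 20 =-0.35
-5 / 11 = -0.45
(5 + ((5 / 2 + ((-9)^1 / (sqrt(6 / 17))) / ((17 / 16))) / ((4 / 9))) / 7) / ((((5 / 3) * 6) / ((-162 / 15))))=-351 / 56 + 1458 * sqrt(102) / 2975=-1.32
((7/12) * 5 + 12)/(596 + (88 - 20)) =179/7968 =0.02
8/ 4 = 2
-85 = -85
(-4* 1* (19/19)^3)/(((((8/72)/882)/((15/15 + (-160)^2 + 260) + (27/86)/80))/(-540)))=19066838213241/43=443414842168.40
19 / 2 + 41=101 / 2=50.50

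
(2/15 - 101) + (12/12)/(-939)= -157858/1565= -100.87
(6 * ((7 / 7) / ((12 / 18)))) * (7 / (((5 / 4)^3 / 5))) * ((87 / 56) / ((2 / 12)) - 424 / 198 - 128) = -5358608 / 275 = -19485.85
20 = 20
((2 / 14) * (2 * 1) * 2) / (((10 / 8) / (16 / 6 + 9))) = 16 / 3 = 5.33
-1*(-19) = 19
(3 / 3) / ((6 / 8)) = 4 / 3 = 1.33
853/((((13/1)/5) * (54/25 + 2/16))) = 853000/5941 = 143.58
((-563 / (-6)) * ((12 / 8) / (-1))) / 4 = -563 / 16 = -35.19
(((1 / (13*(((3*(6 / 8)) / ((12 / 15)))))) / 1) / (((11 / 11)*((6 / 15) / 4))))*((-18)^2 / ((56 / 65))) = 720 / 7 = 102.86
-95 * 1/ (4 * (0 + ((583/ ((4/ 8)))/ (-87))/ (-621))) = -5132565/ 4664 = -1100.46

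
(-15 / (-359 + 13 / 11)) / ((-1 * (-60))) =0.00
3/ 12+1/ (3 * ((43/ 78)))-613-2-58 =-115609/ 172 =-672.15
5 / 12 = 0.42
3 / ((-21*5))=-1 / 35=-0.03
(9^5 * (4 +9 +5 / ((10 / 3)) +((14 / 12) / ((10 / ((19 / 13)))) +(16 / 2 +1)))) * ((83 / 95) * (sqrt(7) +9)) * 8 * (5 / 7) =60325600014 * sqrt(7) / 8645 +542930400126 / 8645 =81265116.88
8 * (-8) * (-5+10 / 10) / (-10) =-128 / 5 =-25.60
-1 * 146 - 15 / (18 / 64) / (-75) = -6538 / 45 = -145.29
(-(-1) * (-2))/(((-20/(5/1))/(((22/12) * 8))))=22/3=7.33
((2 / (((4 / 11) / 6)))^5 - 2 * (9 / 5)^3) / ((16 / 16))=39135381.34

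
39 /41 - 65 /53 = -0.28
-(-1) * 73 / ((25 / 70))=204.40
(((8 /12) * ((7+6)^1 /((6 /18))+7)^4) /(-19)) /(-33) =4760.72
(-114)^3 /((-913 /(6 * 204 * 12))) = 21760918272 /913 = 23834521.66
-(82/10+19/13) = -628/65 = -9.66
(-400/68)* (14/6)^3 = -34300/459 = -74.73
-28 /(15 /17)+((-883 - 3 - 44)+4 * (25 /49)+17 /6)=-468861 /490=-956.86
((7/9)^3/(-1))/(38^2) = -343/1052676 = -0.00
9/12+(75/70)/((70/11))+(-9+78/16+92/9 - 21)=-49337/3528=-13.98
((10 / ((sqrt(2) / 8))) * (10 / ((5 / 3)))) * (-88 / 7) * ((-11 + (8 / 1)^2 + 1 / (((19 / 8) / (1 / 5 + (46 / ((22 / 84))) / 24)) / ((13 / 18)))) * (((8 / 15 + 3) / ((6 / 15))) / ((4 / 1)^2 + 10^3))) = -31495144 * sqrt(2) / 21717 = -2050.97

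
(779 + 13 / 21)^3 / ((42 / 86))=188700766166464 / 194481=970278670.75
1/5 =0.20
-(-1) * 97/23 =97/23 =4.22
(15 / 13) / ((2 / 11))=165 / 26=6.35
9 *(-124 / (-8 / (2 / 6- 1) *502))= -93 / 502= -0.19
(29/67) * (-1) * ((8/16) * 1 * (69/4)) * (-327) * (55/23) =1564695/536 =2919.21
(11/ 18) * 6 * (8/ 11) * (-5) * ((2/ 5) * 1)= -16/ 3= -5.33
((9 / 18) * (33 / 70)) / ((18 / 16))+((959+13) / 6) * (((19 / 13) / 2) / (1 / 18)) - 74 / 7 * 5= 2836846 / 1365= 2078.28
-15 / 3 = -5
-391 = -391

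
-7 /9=-0.78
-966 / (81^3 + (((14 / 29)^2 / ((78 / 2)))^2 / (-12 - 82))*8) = -48842309354202 / 26870399301612863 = -0.00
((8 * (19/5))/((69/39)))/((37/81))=160056/4255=37.62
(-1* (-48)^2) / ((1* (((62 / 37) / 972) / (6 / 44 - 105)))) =47790114048 / 341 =140146962.02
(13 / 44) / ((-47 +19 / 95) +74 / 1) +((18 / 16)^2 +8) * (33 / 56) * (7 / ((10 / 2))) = 3664603 / 478720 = 7.66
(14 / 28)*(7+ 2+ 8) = 17 / 2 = 8.50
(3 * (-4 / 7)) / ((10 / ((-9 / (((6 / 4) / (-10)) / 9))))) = -648 / 7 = -92.57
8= 8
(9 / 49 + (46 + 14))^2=8696601 / 2401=3622.07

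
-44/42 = -22/21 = -1.05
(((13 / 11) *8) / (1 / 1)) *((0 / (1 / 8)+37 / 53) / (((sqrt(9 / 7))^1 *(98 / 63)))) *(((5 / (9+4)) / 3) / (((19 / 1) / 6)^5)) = 5754240 *sqrt(7) / 10104960019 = 0.00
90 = 90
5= 5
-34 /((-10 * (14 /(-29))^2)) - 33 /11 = 11357 /980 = 11.59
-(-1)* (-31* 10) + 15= -295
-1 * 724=-724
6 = 6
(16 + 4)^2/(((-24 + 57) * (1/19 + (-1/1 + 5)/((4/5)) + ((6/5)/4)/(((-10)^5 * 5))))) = 38000000000/15839998119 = 2.40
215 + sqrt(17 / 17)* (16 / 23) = 4961 / 23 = 215.70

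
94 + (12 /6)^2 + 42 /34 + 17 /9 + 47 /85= 77783 /765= 101.68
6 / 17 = 0.35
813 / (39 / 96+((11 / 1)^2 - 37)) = 26016 / 2701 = 9.63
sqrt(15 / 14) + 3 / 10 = 3 / 10 + sqrt(210) / 14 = 1.34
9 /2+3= 15 /2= 7.50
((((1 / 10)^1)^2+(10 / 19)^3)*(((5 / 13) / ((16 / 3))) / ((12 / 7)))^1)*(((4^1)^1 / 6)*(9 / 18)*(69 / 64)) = 17204299 / 7304560640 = 0.00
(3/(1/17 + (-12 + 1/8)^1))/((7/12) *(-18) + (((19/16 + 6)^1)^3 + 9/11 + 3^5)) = -18382848/43777908463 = -0.00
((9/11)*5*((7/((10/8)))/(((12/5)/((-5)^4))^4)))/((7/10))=476837158203125/3168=150516779735.83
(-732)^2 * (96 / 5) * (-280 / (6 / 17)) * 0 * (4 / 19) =0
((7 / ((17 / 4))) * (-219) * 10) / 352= -7665 / 748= -10.25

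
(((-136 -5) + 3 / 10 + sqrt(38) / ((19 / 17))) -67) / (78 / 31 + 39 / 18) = -2883 / 65 + 3162 * sqrt(38) / 16549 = -43.18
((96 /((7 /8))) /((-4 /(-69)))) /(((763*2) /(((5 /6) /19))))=5520 /101479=0.05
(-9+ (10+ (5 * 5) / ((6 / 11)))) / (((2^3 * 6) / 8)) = 281 / 36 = 7.81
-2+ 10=8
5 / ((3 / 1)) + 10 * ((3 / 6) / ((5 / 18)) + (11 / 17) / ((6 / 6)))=1333 / 51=26.14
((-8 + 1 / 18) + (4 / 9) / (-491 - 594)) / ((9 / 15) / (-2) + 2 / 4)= -51721 / 1302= -39.72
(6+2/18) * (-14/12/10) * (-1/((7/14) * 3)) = 77/162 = 0.48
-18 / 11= -1.64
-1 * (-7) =7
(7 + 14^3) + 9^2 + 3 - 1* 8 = 2827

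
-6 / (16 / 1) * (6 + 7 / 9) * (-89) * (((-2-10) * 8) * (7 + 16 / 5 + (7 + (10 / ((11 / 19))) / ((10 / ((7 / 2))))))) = -504798.29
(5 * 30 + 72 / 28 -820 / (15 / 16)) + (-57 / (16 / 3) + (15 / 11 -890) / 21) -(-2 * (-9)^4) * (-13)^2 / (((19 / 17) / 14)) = 1950668807929 / 70224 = 27777808.27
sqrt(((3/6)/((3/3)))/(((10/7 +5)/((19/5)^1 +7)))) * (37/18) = 37 * sqrt(21)/90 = 1.88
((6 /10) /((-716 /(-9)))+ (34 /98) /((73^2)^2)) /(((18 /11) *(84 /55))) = 4546082978063 /1506441717512928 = 0.00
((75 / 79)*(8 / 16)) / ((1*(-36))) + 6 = 11351 / 1896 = 5.99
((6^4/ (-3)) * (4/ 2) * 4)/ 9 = -384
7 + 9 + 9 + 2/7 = 177/7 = 25.29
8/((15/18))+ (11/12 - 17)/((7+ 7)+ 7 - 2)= 9979/1140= 8.75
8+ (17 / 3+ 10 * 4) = 161 / 3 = 53.67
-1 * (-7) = 7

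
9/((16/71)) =639/16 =39.94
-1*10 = -10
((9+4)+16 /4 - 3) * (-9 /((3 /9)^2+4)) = -1134 /37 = -30.65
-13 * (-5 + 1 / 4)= 247 / 4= 61.75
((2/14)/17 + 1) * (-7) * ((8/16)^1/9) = -20/51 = -0.39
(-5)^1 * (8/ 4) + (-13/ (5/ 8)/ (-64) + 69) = 2373/ 40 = 59.32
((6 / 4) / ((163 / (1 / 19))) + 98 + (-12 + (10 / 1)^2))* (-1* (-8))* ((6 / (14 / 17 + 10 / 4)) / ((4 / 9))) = 2115231732 / 349961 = 6044.19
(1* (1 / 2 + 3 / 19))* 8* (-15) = -78.95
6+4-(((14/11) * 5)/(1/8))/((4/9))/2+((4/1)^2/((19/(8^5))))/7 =5698008/1463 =3894.74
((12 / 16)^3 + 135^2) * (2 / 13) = 1166427 / 416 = 2803.91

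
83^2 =6889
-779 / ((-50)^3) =779 / 125000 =0.01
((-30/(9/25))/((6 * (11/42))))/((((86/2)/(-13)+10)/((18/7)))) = -6500/319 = -20.38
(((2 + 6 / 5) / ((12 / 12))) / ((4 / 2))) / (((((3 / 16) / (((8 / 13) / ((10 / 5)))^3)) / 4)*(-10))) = -16384 / 164775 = -0.10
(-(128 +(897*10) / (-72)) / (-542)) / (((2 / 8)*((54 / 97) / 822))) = 544849 / 14634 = 37.23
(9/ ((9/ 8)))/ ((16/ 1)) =1/ 2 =0.50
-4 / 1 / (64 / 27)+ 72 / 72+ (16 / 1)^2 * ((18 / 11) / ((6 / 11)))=12277 / 16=767.31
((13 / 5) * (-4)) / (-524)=13 / 655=0.02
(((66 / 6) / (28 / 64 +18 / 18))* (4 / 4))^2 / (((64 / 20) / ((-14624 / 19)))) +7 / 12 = -14083.62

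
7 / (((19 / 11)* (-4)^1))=-77 / 76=-1.01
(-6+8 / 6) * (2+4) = -28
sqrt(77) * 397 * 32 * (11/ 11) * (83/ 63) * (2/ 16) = 131804 * sqrt(77)/ 63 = 18358.34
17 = 17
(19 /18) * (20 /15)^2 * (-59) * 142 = -1273456 /81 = -15721.68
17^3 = 4913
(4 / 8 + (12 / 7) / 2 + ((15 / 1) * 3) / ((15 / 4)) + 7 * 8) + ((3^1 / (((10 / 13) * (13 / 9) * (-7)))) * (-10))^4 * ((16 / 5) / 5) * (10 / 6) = 7333969 / 24010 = 305.45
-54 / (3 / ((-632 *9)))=102384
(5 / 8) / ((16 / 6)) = 15 / 64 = 0.23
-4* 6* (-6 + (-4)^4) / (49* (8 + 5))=-6000 / 637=-9.42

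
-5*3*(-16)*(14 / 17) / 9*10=11200 / 51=219.61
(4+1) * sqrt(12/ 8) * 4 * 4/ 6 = 20 * sqrt(6)/ 3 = 16.33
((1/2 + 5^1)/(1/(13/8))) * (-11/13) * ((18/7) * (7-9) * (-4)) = -1089/7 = -155.57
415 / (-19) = -415 / 19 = -21.84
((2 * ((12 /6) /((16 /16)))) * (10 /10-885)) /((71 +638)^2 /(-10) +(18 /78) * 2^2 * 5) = 459680 /6534253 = 0.07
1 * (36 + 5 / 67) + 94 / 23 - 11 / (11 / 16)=37233 / 1541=24.16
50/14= 25/7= 3.57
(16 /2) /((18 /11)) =44 /9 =4.89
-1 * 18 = -18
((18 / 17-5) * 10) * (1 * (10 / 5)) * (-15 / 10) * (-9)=-18090 / 17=-1064.12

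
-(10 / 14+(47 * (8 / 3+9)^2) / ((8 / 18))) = -403045 / 28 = -14394.46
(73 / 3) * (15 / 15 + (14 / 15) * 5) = 1241 / 9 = 137.89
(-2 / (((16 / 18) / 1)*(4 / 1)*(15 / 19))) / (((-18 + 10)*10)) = 57 / 6400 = 0.01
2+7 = 9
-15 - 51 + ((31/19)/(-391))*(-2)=-65.99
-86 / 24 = -43 / 12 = -3.58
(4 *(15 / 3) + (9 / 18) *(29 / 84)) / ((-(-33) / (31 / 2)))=105059 / 11088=9.48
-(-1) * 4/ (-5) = -4/ 5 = -0.80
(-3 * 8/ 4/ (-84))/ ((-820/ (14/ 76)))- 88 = -5484161/ 62320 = -88.00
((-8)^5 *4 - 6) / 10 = -65539 / 5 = -13107.80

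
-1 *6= -6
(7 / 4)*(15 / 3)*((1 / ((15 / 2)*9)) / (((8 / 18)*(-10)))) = -7 / 240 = -0.03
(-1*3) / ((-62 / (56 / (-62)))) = -42 / 961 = -0.04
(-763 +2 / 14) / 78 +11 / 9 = -7009 / 819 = -8.56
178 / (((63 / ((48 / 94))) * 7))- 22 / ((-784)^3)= 7002162703 / 33973266432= 0.21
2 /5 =0.40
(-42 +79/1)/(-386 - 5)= -37/391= -0.09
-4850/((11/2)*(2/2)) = -9700/11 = -881.82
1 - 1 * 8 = -7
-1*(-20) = 20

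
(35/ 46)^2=1225/ 2116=0.58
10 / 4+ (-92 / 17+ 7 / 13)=-1049 / 442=-2.37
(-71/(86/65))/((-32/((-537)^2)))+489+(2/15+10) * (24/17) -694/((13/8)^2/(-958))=735865.49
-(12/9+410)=-1234/3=-411.33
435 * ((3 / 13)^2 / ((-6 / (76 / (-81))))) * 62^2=21180440 / 1521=13925.34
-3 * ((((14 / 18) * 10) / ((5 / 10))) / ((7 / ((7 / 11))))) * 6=-280 / 11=-25.45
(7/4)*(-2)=-7/2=-3.50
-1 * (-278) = 278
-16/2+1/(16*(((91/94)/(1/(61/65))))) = -27093/3416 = -7.93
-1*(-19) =19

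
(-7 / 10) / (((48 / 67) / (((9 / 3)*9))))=-4221 / 160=-26.38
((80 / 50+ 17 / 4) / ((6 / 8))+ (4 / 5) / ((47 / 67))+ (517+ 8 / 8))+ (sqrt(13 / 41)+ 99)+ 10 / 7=sqrt(533) / 41+ 1032022 / 1645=627.93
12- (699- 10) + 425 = -252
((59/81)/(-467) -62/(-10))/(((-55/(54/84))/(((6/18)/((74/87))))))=-16998959/598717350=-0.03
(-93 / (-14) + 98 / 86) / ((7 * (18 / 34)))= 2.10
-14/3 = -4.67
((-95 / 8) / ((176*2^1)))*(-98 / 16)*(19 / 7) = 12635 / 22528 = 0.56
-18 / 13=-1.38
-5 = -5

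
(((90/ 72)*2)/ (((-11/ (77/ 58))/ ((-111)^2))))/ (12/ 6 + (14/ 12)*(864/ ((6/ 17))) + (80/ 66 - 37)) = -14230755/ 10803428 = -1.32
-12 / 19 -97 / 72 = -2707 / 1368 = -1.98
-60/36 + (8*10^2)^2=639998.33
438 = 438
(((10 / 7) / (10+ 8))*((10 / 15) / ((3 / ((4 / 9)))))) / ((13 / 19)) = 760 / 66339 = 0.01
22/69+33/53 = 3443/3657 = 0.94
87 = 87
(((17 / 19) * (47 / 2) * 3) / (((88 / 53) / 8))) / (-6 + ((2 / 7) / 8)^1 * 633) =592858 / 32395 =18.30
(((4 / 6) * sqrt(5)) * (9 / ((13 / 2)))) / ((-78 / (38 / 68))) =-19 * sqrt(5) / 2873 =-0.01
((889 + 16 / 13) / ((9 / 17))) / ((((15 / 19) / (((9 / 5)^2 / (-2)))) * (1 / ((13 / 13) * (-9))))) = 100928133 / 3250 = 31054.81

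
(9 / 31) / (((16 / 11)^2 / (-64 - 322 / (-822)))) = -9489909 / 1087232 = -8.73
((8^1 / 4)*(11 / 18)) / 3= 11 / 27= 0.41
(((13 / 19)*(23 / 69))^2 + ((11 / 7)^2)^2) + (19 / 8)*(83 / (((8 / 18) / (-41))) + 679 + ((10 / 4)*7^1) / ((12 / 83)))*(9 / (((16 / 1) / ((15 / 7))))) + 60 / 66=-19621.80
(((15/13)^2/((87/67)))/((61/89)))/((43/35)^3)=19174771875/23769492227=0.81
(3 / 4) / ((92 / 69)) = 9 / 16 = 0.56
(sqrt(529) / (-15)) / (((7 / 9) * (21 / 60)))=-276 / 49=-5.63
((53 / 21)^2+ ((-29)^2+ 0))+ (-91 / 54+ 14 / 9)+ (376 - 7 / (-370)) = 1223.26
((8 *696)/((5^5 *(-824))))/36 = -58/965625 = -0.00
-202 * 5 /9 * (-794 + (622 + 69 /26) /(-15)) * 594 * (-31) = -22448712682 /13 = -1726824052.46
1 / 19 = 0.05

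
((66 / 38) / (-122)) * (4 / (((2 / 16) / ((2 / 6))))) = -176 / 1159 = -0.15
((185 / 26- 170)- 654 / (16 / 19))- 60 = -103949 / 104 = -999.51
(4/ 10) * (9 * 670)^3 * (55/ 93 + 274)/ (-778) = -373276417926600/ 12059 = -30954176791.33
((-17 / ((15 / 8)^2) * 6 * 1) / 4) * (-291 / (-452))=-13192 / 2825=-4.67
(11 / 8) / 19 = 11 / 152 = 0.07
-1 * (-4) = 4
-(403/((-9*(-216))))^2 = -162409/3779136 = -0.04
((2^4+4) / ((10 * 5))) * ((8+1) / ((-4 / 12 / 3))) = -32.40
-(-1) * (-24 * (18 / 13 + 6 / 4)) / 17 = -4.07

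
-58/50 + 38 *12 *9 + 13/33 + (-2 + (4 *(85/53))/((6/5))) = 179560204/43725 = 4106.58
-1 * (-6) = 6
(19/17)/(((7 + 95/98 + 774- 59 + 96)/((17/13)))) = 1862/1043367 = 0.00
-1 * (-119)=119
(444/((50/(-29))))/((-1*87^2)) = 0.03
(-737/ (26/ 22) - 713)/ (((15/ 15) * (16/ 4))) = -4344/ 13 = -334.15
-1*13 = -13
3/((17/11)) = 33/17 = 1.94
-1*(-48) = 48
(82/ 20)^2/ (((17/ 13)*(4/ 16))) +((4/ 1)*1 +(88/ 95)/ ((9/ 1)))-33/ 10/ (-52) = 420124127/ 7558200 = 55.59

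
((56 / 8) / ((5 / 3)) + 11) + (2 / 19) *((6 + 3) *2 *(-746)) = -132836 / 95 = -1398.27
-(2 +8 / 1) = -10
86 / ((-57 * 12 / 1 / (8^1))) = -172 / 171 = -1.01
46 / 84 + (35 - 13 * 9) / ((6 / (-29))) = 16669 / 42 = 396.88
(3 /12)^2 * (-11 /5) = -11 /80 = -0.14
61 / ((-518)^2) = 61 / 268324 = 0.00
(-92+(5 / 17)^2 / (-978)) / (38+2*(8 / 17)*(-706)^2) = -26003089 / 132602691372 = -0.00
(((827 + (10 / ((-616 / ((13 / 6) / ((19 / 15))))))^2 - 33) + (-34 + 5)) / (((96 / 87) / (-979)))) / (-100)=54093925596713 / 7969955840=6787.23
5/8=0.62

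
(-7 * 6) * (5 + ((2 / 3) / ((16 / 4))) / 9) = -1897 / 9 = -210.78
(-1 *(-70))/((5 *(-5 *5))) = -14/25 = -0.56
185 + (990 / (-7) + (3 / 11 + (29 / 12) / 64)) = 2595001 / 59136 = 43.88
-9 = -9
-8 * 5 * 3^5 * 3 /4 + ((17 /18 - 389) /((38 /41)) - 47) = -5304893 /684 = -7755.69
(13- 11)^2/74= 0.05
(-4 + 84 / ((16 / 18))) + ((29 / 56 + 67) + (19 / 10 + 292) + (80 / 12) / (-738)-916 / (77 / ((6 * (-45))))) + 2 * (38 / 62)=55340842657 / 15099480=3665.08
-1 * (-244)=244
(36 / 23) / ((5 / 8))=288 / 115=2.50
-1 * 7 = -7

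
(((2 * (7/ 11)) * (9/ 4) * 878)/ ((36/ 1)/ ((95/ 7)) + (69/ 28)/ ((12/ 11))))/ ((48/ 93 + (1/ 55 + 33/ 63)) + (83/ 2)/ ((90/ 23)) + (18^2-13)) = 459768197952/ 289798469593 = 1.59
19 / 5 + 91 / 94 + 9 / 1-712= -328169 / 470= -698.23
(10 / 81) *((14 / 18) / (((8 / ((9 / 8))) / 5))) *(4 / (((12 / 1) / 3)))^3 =175 / 2592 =0.07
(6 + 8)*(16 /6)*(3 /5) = 112 /5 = 22.40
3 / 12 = 1 / 4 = 0.25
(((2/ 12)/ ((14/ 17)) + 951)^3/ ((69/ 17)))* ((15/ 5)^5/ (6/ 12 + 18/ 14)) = 26015179114754751/ 901600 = 28854457758.16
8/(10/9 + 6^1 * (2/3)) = 36/23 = 1.57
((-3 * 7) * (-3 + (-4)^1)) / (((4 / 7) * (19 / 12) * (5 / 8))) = 24696 / 95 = 259.96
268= 268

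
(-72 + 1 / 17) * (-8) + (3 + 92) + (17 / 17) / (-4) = 45579 / 68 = 670.28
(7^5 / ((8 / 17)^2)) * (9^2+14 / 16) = 3181481065 / 512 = 6213830.21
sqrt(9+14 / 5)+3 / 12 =3.69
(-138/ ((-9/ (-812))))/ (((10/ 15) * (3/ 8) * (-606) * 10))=37352/ 4545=8.22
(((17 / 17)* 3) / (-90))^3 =-1 / 27000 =-0.00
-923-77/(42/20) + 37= -2768/3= -922.67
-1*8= -8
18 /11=1.64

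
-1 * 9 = -9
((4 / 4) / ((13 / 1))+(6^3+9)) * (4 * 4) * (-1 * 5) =-234080 / 13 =-18006.15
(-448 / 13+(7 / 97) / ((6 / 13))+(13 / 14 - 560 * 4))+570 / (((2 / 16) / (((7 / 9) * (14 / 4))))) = 10139.96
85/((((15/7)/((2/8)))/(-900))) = -8925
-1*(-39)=39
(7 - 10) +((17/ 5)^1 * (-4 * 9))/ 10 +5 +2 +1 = -181/ 25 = -7.24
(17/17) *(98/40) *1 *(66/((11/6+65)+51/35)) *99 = 3361743/14341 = 234.41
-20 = -20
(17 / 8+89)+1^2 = 737 / 8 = 92.12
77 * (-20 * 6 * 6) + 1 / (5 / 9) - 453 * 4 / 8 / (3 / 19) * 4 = -305881 / 5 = -61176.20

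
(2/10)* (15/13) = 3/13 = 0.23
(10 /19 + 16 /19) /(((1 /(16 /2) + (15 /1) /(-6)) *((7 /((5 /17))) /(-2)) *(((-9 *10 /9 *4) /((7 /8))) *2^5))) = -13 /392768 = -0.00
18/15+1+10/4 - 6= -13/10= -1.30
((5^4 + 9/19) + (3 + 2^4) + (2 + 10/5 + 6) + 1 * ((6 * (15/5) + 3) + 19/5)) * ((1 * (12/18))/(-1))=-129062/285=-452.85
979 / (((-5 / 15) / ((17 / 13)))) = -49929 / 13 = -3840.69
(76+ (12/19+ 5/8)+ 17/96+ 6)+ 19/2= 169511/1824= 92.93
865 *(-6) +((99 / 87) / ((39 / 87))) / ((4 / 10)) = -134775 / 26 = -5183.65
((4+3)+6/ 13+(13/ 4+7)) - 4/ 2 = 817/ 52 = 15.71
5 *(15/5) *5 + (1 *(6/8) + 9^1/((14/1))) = 2139/28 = 76.39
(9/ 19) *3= 27/ 19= 1.42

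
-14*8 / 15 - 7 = -217 / 15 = -14.47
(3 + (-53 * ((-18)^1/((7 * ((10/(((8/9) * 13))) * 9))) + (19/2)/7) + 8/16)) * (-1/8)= 6.37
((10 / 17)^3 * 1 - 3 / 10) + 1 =44391 / 49130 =0.90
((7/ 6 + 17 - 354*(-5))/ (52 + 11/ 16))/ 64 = 0.53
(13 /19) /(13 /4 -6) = -52 /209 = -0.25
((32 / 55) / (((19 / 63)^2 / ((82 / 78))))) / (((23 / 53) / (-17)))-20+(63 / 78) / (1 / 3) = -256658789 / 913330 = -281.01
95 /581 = 0.16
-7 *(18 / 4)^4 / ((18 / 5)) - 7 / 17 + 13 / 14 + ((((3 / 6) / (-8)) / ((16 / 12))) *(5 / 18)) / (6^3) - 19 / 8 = -7888392307 / 9870336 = -799.20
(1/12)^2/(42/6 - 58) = -1/7344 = -0.00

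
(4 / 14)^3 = 8 / 343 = 0.02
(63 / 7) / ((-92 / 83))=-747 / 92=-8.12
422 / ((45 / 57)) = 8018 / 15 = 534.53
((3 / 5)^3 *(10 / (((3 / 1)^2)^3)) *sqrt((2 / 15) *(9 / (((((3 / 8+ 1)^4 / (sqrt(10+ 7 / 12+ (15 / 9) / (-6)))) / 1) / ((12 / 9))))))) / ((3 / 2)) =512 *sqrt(15) *371^(1 / 4) / 3675375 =0.00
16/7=2.29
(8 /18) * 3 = 4 /3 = 1.33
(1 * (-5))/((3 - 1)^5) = -5/32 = -0.16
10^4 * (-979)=-9790000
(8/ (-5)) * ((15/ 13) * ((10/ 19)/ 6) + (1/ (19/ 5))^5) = -5277840/ 32189287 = -0.16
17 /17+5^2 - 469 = -443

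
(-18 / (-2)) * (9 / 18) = 4.50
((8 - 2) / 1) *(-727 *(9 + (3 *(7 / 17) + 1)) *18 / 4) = -3749139 / 17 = -220537.59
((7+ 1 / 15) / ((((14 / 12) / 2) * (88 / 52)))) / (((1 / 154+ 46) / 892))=378208 / 2725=138.79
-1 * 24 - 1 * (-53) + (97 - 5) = 121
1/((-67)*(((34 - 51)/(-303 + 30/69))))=-6959/26197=-0.27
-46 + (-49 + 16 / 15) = -1409 / 15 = -93.93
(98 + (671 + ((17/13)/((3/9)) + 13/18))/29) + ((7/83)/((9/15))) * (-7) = 67765517/563238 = 120.31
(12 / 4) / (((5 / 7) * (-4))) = -21 / 20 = -1.05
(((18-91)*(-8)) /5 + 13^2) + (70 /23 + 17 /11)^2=98208466 /320045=306.86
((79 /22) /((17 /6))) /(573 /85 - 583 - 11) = -395 /183029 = -0.00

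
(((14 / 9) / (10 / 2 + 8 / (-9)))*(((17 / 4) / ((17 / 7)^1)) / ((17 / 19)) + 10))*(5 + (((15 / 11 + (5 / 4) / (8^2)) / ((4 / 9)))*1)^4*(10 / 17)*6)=1520.37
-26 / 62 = -0.42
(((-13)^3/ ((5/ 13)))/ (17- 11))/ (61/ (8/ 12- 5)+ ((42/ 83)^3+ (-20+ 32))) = 212300510591/ 434253150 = 488.89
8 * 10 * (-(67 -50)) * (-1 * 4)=5440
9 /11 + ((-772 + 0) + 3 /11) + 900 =1420 /11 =129.09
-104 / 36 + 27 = 24.11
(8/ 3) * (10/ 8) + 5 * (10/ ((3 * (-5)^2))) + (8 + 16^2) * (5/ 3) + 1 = 445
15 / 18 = 5 / 6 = 0.83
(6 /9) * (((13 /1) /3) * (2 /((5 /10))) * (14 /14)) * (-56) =-5824 /9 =-647.11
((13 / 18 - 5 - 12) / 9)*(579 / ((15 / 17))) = -1186.83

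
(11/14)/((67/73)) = 803/938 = 0.86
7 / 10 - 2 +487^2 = 2371677 / 10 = 237167.70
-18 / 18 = -1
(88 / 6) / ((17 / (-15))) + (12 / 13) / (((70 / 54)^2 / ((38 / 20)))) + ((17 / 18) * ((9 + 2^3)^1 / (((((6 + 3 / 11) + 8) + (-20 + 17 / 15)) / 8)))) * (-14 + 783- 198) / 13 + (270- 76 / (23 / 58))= -41119733427898 / 35398647375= -1161.62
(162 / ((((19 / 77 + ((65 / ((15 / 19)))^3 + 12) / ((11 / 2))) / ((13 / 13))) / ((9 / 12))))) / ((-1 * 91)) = -72171 / 5485328446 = -0.00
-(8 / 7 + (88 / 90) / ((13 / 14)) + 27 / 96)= -324599 / 131040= -2.48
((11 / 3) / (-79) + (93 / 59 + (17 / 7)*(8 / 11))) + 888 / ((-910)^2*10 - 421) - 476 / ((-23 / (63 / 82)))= 53797817773397398 / 2802478088565309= 19.20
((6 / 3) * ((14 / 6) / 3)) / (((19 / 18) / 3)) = 84 / 19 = 4.42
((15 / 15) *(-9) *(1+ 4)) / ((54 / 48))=-40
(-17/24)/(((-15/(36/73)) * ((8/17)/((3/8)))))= 867/46720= 0.02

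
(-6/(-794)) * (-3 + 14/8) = -15/1588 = -0.01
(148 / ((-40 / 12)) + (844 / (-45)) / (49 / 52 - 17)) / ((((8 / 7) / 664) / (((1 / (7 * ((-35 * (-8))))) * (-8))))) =134828686 / 1315125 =102.52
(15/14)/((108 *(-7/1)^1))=-0.00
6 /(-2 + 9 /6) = -12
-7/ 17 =-0.41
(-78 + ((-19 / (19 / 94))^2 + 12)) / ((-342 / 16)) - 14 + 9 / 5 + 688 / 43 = -347551 / 855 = -406.49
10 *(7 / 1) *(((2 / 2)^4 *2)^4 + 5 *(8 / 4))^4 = 31988320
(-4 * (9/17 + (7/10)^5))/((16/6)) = -1.05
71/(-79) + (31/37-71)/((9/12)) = -828217/8769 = -94.45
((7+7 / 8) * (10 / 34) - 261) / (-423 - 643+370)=11727 / 31552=0.37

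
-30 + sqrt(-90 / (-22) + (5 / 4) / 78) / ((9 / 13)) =-30 + sqrt(12093510) / 1188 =-27.07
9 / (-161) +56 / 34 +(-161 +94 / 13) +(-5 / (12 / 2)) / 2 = -152.59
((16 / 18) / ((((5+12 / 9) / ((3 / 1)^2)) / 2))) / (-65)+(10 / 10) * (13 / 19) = 797 / 1235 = 0.65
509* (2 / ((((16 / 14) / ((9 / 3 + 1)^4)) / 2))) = 456064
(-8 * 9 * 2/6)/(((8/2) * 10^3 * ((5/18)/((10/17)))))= -27/2125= -0.01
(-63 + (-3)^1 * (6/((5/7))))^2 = 194481/25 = 7779.24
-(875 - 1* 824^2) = 678101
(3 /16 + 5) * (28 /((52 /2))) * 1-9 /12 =503 /104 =4.84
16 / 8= 2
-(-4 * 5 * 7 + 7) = 133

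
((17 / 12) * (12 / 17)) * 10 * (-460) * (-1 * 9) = 41400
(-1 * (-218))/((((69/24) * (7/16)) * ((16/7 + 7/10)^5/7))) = 46898252800000/9171899061127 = 5.11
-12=-12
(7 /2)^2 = 49 /4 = 12.25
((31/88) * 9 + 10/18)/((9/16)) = 5902/891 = 6.62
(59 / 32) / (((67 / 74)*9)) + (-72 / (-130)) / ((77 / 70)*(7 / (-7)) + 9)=2936597 / 9908496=0.30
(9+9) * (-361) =-6498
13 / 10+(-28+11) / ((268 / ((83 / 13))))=15591 / 17420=0.90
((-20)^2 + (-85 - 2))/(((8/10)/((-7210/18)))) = -5641825/36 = -156717.36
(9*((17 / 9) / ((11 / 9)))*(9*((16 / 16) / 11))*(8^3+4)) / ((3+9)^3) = 6579 / 1936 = 3.40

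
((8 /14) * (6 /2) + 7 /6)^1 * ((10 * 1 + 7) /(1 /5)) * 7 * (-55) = -565675 /6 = -94279.17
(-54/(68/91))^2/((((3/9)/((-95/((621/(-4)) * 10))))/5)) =63722295/13294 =4793.31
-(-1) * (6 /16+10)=10.38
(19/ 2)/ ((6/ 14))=133/ 6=22.17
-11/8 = -1.38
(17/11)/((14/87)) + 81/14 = 1185/77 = 15.39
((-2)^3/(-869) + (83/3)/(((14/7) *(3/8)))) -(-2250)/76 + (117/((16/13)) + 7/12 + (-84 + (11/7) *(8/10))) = 6607833041/83215440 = 79.41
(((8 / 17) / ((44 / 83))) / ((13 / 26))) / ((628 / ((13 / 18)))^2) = 14027 / 5973734448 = 0.00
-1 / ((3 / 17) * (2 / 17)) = -289 / 6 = -48.17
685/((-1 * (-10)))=137/2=68.50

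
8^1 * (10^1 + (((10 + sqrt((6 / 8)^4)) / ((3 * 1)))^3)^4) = 542802266247801493648948321 / 18698417887260966912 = 29029315.18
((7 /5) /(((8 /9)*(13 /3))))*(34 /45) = 357 /1300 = 0.27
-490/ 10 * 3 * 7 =-1029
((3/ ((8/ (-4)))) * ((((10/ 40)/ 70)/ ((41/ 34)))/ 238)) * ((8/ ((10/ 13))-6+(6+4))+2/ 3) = -113/ 401800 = -0.00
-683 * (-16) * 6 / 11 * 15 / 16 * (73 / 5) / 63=99718 / 77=1295.04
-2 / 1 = -2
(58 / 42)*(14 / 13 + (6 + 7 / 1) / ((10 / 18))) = 46139 / 1365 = 33.80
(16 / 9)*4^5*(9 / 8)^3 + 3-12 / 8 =5187 / 2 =2593.50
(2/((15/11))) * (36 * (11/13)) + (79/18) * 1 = 57407/1170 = 49.07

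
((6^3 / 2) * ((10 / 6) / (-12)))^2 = 225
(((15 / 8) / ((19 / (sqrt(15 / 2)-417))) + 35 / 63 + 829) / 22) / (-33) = -1078537 / 993168-5 * sqrt(30) / 73568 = -1.09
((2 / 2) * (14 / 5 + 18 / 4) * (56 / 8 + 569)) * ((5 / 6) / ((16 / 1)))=219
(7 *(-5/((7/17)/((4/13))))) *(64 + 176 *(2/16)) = -29240/13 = -2249.23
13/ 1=13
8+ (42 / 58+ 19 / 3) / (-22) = 7349 / 957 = 7.68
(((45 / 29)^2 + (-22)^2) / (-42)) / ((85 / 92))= -18817174 / 1501185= -12.53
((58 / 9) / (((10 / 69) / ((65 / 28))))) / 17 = 8671 / 1428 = 6.07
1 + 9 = 10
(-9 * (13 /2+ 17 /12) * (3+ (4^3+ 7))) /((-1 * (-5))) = -2109 /2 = -1054.50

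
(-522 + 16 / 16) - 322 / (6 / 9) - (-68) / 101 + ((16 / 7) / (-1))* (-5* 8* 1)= -911.90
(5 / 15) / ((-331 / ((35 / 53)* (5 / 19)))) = -175 / 999951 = -0.00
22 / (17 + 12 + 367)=1 / 18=0.06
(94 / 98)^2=2209 / 2401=0.92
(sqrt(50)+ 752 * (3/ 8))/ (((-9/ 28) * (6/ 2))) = -2632/ 9 - 140 * sqrt(2)/ 27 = -299.78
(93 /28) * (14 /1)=93 /2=46.50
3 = 3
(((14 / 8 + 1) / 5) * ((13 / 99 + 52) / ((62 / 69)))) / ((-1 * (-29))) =118703 / 107880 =1.10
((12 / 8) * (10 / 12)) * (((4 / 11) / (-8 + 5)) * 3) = -5 / 11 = -0.45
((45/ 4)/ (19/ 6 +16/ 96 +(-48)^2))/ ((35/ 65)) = 1755/ 193816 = 0.01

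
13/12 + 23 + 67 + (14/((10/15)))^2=6385/12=532.08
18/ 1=18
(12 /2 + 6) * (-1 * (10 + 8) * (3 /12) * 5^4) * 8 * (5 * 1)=-1350000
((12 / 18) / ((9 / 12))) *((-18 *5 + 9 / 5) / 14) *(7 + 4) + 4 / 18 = -2762 / 45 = -61.38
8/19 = 0.42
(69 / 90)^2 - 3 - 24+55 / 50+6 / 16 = -44887 / 1800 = -24.94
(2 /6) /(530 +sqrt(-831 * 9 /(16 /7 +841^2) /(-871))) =2285522282290 /3633980428684041-sqrt(25084685124681) /1211326809561347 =0.00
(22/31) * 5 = 110/31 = 3.55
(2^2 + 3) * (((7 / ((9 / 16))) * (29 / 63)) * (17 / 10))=27608 / 405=68.17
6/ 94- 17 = -796/ 47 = -16.94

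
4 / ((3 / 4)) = 16 / 3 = 5.33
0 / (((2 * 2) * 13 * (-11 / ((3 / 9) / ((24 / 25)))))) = 0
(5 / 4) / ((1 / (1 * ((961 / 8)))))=4805 / 32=150.16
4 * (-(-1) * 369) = 1476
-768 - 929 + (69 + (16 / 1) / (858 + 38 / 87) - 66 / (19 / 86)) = -683501356 / 354749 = -1926.72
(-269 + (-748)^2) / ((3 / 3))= 559235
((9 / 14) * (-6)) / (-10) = 27 / 70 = 0.39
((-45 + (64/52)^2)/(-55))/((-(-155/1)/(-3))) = -22047/1440725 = -0.02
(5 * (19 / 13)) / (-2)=-95 / 26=-3.65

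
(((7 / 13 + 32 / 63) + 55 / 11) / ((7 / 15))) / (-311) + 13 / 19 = 7255733 / 11292099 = 0.64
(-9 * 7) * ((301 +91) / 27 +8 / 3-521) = 95221 / 3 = 31740.33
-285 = -285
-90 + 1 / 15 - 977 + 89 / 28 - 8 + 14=-1057.75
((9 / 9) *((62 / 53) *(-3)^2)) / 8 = 279 / 212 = 1.32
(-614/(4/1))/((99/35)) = -10745/198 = -54.27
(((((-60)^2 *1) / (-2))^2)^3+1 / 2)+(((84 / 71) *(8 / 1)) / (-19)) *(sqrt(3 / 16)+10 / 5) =91764980351999999998661 / 2698 - 168 *sqrt(3) / 1349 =34012223999999999999.29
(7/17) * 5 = 2.06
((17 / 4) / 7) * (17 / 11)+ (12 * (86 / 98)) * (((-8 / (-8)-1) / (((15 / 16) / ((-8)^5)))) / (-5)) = 289 / 308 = 0.94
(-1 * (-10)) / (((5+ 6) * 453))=10 / 4983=0.00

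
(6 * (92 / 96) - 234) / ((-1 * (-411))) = -913 / 1644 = -0.56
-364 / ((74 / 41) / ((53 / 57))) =-395486 / 2109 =-187.52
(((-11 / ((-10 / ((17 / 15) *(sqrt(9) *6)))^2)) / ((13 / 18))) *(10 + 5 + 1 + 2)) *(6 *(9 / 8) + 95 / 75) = -28582389 / 3125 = -9146.36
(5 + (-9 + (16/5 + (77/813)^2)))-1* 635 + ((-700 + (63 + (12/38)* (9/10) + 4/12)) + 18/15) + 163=-13914386414/12558411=-1107.97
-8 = -8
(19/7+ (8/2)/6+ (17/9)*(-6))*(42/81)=-334/81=-4.12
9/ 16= 0.56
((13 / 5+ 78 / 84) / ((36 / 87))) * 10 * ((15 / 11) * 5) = 179075 / 308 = 581.41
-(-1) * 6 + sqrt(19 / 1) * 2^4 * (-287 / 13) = 6 -4592 * sqrt(19) / 13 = -1533.70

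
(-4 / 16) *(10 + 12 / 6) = -3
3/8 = 0.38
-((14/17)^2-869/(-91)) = -10.23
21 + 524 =545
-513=-513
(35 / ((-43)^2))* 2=70 / 1849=0.04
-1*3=-3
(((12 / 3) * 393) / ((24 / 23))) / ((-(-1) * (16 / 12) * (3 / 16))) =6026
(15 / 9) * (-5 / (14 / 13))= -325 / 42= -7.74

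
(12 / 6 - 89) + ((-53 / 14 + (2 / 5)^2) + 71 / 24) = -368203 / 4200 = -87.67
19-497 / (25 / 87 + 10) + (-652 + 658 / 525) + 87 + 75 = -6954934 / 13425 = -518.06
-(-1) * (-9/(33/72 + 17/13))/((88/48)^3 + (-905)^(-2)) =-496761595200/600657492541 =-0.83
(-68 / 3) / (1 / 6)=-136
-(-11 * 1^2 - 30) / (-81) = -41 / 81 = -0.51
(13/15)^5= 371293/759375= 0.49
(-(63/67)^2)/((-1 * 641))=3969/2877449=0.00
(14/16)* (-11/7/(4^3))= -11/512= -0.02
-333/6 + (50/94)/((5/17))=-5047/94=-53.69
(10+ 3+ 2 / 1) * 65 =975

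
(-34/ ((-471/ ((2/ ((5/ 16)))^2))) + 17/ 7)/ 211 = 443887/ 17391675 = 0.03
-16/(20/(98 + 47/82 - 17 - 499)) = 68458/205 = 333.94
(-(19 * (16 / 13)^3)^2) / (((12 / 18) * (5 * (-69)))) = 3028287488 / 555083035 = 5.46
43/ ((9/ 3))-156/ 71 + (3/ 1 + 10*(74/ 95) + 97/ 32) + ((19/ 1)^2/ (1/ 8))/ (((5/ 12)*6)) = 764822699/ 647520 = 1181.16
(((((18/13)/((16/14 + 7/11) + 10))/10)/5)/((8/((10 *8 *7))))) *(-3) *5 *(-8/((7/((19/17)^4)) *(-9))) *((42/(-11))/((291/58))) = 35555739072/95525222767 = 0.37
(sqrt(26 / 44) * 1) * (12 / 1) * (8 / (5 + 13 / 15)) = 90 * sqrt(286) / 121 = 12.58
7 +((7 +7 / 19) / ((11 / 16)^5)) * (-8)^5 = -4810341951737 / 3059969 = -1572023.10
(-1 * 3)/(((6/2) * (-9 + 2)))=1/7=0.14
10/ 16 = 5/ 8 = 0.62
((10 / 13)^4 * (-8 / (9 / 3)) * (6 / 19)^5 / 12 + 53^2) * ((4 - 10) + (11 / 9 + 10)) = 9336647731849397 / 636478771851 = 14669.22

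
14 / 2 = 7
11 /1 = 11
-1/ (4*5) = -1/ 20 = -0.05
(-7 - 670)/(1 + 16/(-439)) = -297203/423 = -702.61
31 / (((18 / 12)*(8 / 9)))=23.25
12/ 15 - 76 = -376/ 5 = -75.20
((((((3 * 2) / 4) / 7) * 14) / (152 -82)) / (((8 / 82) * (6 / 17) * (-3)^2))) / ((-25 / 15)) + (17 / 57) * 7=319957 / 159600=2.00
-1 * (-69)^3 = 328509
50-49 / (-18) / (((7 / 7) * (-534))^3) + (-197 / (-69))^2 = 84316469318351 / 1449946400688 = 58.15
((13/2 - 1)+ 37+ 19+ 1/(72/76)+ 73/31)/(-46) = -1.41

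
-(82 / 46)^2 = -1681 / 529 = -3.18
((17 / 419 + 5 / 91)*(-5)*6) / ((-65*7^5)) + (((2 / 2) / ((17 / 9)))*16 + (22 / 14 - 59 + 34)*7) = -22026749416832 / 141624336763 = -155.53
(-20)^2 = 400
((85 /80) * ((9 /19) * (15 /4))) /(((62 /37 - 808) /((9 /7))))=-764235 /253947008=-0.00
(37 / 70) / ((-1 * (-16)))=37 / 1120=0.03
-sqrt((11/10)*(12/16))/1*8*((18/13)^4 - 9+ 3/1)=16.89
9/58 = 0.16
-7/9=-0.78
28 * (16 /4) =112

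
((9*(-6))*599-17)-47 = -32410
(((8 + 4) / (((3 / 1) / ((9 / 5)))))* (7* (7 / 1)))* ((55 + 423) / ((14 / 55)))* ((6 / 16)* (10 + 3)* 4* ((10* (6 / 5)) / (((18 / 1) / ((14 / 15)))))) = 40192152 / 5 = 8038430.40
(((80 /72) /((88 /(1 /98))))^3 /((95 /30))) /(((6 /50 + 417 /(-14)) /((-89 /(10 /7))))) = 55625 /39218674316887296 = 0.00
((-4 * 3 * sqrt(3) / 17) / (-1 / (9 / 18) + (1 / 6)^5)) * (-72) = -6718464 * sqrt(3) / 264367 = -44.02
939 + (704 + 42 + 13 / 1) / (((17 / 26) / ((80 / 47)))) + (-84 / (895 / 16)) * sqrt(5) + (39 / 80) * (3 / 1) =186411963 / 63920 - 1344 * sqrt(5) / 895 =2912.97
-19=-19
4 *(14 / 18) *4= 112 / 9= 12.44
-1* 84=-84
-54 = -54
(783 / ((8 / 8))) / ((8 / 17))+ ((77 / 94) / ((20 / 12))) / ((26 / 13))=3128547 / 1880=1664.12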